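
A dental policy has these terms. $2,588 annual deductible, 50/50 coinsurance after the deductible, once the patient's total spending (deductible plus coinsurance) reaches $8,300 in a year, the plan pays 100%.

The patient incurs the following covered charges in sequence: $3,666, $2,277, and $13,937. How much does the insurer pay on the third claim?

Bill 1, $3,666: $2,588 to deductible, leaving $1,078; 50% of $1,078 = $539. Patient pays $3,127; OOP now $3,127. Plan pays $3,666 − $3,127 = $539.
Bill 2, $2,277: deductible already satisfied, so patient's share is 50% × $2,277 = $1,138.50. Cost to patient: $1,138.50. OOP to date $4,265.50. Insurer: $2,277 − $1,138.50 = $1,138.50.
Bill 3, $13,937: deductible met; 50% of $13,937 = $6,968.50. That would push OOP to $11,234, over the $8,300 cap, so patient pays $8,300 − $4,265.50 = $4,034.50. Plan pays $13,937 − $4,034.50 = $9,902.50.

$9,902.50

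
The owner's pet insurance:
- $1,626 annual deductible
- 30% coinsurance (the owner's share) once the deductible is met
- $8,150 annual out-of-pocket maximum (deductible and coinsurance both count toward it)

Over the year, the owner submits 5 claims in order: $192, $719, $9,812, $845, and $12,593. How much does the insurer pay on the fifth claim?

Claim 1 — $192: entire amount goes to the deductible. Cost to owner: $192. OOP to date $192. Plan pays $192 − $192 = $0.
Claim 2 — $719: all of it applies to the deductible. Owner pays $719; OOP now $911. Insurer: $719 − $719 = $0.
Claim 3 — $9,812: $715 finishes the deductible; $9,097 goes to coinsurance; coinsurance $9,097 × 30% = $2,729.10. Cost to owner: $3,444.10. OOP to date $4,355.10. Insurer: $9,812 − $3,444.10 = $6,367.90.
Claim 4 — $845: deductible met; 30% of $845 = $253.50. Cost to owner: $253.50. OOP to date $4,608.60. Plan pays $845 − $253.50 = $591.50.
Claim 5 — $12,593: 30% coinsurance on $12,593 = $3,777.90. That would push OOP to $8,386.50, over the $8,150 cap, so owner pays $8,150 − $4,608.60 = $3,541.40. Plan pays $12,593 − $3,541.40 = $9,051.60.

$9,051.60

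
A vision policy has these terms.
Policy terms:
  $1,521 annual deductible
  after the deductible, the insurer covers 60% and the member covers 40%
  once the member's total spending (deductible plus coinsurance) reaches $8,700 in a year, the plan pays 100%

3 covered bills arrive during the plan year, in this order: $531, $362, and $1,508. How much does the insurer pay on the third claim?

$528

#1 ($531): all of it applies to the deductible. Cost to member: $531. OOP to date $531. Plan pays $531 − $531 = $0.
#2 ($362): fully absorbed by the deductible. Member owes $362 (running OOP $893). Insurer: $362 − $362 = $0.
#3 ($1,508): $628 to deductible, leaving $880; coinsurance $880 × 40% = $352. Member pays $980; OOP now $1,873. Insurer: $1,508 − $980 = $528.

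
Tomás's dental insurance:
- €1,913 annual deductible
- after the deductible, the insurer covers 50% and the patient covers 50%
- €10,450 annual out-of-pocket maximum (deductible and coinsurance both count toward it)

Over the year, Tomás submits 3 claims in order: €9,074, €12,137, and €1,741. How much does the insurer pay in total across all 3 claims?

Claim 1 — €9,074: deductible takes €1,913, €7,161 remains; patient's 50% is €3,580.50. Patient owes €5,493.50 (running OOP €5,493.50). Plan pays €9,074 − €5,493.50 = €3,580.50.
Claim 2 — €12,137: 50% coinsurance on €12,137 = €6,068.50. That would push OOP to €11,562, over the €10,450 cap, so patient pays €10,450 − €5,493.50 = €4,956.50. Insurer: €12,137 − €4,956.50 = €7,180.50.
Claim 3 — €1,741: deductible met; 50% of €1,741 = €870.50. That would push OOP to €11,320.50, over the €10,450 cap, so patient pays €10,450 − €10,450 = €0. Plan pays €1,741 − €0 = €1,741.
Insurer total: €3,580.50 + €7,180.50 + €1,741 = €12,502.

€12,502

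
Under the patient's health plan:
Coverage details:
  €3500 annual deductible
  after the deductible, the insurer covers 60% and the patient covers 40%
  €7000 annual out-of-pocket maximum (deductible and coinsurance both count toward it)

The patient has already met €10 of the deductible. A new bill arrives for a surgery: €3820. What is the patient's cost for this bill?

€3622

Remaining deductible: €3500 − €10 = €3490.
The remaining €330 (= €3820 − €3490) moves to coinsurance.
Patient's 40% share of €330 is €132.
That puts the patient's cost at €3490 + €132 = €3622 before any cap.
Year-to-date out-of-pocket becomes €10 + €3622 = €3632, still under the €7000 maximum, so no cap applies.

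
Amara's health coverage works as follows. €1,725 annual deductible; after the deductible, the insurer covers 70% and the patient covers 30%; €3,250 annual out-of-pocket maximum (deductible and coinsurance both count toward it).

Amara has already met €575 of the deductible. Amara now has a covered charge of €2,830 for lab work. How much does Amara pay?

Deductible still to meet: €1,725 − €575 = €1,150.
That leaves €2,830 − €1,150 = €1,680 for coinsurance.
30% of €1,680 = €504 falls to the patient.
So the patient owes €1,150 + €504 = €1,654 before any cap.
Total out-of-pocket so far would be €575 + €1,654 = €2,229, below the €3,250 cap — no reduction.

€1,654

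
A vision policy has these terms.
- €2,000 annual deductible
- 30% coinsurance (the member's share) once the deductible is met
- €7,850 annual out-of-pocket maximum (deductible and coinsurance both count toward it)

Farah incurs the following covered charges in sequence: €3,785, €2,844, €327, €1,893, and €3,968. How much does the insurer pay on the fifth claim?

Bill 1, €3,785: €2,000 to deductible, leaving €1,785; member's 30% is €535.50. Member owes €2,535.50 (running OOP €2,535.50). Plan pays €3,785 − €2,535.50 = €1,249.50.
Bill 2, €2,844: deductible met; 30% of €2,844 = €853.20. Member owes €853.20 (running OOP €3,388.70). Insurer: €2,844 − €853.20 = €1,990.80.
Bill 3, €327: deductible already satisfied, so member's share is 30% × €327 = €98.10. Member owes €98.10 (running OOP €3,486.80). Plan pays €327 − €98.10 = €228.90.
Bill 4, €1,893: 30% coinsurance on €1,893 = €567.90. Member pays €567.90; OOP now €4,054.70. Insurer: €1,893 − €567.90 = €1,325.10.
Bill 5, €3,968: deductible already satisfied, so member's share is 30% × €3,968 = €1,190.40. Member pays €1,190.40; OOP now €5,245.10. Insurer: €3,968 − €1,190.40 = €2,777.60.

€2,777.60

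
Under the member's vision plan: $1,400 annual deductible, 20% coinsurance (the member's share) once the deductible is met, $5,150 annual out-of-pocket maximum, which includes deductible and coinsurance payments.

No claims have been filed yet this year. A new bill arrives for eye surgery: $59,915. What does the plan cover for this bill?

$54,765

Nothing has been paid toward the $1,400 deductible, so the first $1,400 of this charge is applied there.
After the $1,400 deductible portion, $59,915 − $1,400 = $58,515 is subject to coinsurance.
20% of $58,515 = $11,703 falls to the member.
That puts the member's cost at $1,400 + $11,703 = $13,103 before any cap.
Year-to-date out-of-pocket would reach $0 + $13,103 = $13,103, above the $5,150 maximum, so the member pays only $5,150 − $0 = $5,150.
The plan picks up $59,915 − $5,150 = $54,765.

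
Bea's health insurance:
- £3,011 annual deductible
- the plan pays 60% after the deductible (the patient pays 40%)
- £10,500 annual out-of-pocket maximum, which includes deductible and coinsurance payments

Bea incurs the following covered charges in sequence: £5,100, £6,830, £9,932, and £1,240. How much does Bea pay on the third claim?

£3,921.40

Claim 1 — £5,100: deductible takes £3,011, £2,089 remains; 40% of £2,089 = £835.60. Cost to patient: £3,846.60. OOP to date £3,846.60.
Claim 2 — £6,830: deductible already satisfied, so patient's share is 40% × £6,830 = £2,732. Patient pays £2,732; OOP now £6,578.60.
Claim 3 — £9,932: deductible already satisfied, so patient's share is 40% × £9,932 = £3,972.80. That would push OOP to £10,551.40, over the £10,500 cap, so patient pays £10,500 − £6,578.60 = £3,921.40.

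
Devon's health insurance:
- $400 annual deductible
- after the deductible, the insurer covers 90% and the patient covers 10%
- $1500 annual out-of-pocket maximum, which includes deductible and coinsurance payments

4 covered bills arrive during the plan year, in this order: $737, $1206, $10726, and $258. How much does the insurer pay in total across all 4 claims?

Bill 1, $737: $400 to deductible, leaving $337; 10% of $337 = $33.70. Patient owes $433.70 (running OOP $433.70). Plan pays $737 − $433.70 = $303.30.
Bill 2, $1206: 10% coinsurance on $1206 = $120.60. Patient owes $120.60 (running OOP $554.30). Plan pays $1206 − $120.60 = $1085.40.
Bill 3, $10726: deductible already satisfied, so patient's share is 10% × $10726 = $1072.60. Adding that to $554.30 gives $1626.90, past the $1500 cap; patient pays only $1500 − $554.30 = $945.70. Insurer: $10726 − $945.70 = $9780.30.
Bill 4, $258: deductible already satisfied, so patient's share is 10% × $258 = $25.80. OOP would hit $1525.80 > $1500, so the cap limits the patient to $1500 − $1500 = $0. Plan pays $258 − $0 = $258.
Insurer total: $303.30 + $1085.40 + $9780.30 + $258 = $11427.

$11427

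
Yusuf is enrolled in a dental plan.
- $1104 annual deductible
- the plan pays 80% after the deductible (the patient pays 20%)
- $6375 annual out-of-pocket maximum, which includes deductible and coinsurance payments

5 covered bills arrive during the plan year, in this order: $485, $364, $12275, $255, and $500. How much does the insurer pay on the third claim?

Bill 1, $485: entire amount goes to the deductible. Patient pays $485; OOP now $485. Plan pays $485 − $485 = $0.
Bill 2, $364: all of it applies to the deductible. Patient pays $364; OOP now $849. Plan pays $364 − $364 = $0.
Bill 3, $12275: $255 to deductible, leaving $12020; coinsurance $12020 × 20% = $2404. Patient owes $2659 (running OOP $3508). Plan pays $12275 − $2659 = $9616.

$9616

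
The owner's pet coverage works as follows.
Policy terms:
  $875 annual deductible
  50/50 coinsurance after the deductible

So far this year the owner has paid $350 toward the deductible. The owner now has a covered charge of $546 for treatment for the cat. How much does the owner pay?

$535.50

$350 of the $875 deductible is already met, leaving $525.
That leaves $546 − $525 = $21 for coinsurance.
Owner's 50% share of $21 is $10.50.
That puts the owner's cost at $525 + $10.50 = $535.50.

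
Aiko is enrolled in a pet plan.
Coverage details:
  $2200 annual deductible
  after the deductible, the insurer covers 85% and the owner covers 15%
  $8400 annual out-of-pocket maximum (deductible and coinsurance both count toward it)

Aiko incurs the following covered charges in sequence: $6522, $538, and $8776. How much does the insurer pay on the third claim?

$7459.60

Claim 1 ($6522): deductible takes $2200, $4322 remains; coinsurance $4322 × 15% = $648.30. Owner owes $2848.30 (running OOP $2848.30). Plan pays $6522 − $2848.30 = $3673.70.
Claim 2 ($538): deductible already satisfied, so owner's share is 15% × $538 = $80.70. Cost to owner: $80.70. OOP to date $2929. Plan pays $538 − $80.70 = $457.30.
Claim 3 ($8776): 15% coinsurance on $8776 = $1316.40. Owner owes $1316.40 (running OOP $4245.40). Plan pays $8776 − $1316.40 = $7459.60.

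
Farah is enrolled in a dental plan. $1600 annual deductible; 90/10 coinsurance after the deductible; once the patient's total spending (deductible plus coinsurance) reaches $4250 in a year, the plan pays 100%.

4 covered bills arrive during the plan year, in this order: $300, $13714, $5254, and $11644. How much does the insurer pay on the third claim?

$4728.60

Bill 1, $300: entire amount goes to the deductible. Cost to patient: $300. OOP to date $300. Insurer: $300 − $300 = $0.
Bill 2, $13714: deductible takes $1300, $12414 remains; patient's 10% is $1241.40. Patient pays $2541.40; OOP now $2841.40. Insurer: $13714 − $2541.40 = $11172.60.
Bill 3, $5254: deductible already satisfied, so patient's share is 10% × $5254 = $525.40. Patient owes $525.40 (running OOP $3366.80). Plan pays $5254 − $525.40 = $4728.60.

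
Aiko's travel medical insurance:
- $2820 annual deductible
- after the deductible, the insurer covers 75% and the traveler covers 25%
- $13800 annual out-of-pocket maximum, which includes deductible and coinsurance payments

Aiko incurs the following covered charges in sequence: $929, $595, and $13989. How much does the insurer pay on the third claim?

Claim 1 ($929): fully absorbed by the deductible. Traveler owes $929 (running OOP $929). Insurer: $929 − $929 = $0.
Claim 2 ($595): entire amount goes to the deductible. Traveler pays $595; OOP now $1524. Insurer: $595 − $595 = $0.
Claim 3 ($13989): $1296 to deductible, leaving $12693; traveler's 25% is $3173.25. Traveler owes $4469.25 (running OOP $5993.25). Insurer: $13989 − $4469.25 = $9519.75.

$9519.75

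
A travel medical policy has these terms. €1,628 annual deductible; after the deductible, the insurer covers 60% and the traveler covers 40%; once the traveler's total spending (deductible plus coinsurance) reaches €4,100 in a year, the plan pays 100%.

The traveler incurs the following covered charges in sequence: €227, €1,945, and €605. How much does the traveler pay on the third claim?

€242

Claim 1 (€227): entire amount goes to the deductible. Cost to traveler: €227. OOP to date €227.
Claim 2 (€1,945): €1,401 to deductible, leaving €544; coinsurance €544 × 40% = €217.60. Traveler owes €1,618.60 (running OOP €1,845.60).
Claim 3 (€605): deductible already satisfied, so traveler's share is 40% × €605 = €242. Traveler pays €242; OOP now €2,087.60.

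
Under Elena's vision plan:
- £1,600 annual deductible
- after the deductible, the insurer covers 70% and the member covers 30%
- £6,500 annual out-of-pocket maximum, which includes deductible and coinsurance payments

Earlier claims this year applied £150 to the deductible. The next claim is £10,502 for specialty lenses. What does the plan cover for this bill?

£150 of the £1,600 deductible is already met, leaving £1,450.
That leaves £10,502 − £1,450 = £9,052 for coinsurance.
Coinsurance: £9,052 × 30% = £2,715.60.
That puts the member's cost at £1,450 + £2,715.60 = £4,165.60 before any cap.
Cumulative spending £150 + £4,165.60 = £4,315.60 stays under the £6,500 maximum.
The insurer covers the remainder: £10,502 − £4,165.60 = £6,336.40.

£6,336.40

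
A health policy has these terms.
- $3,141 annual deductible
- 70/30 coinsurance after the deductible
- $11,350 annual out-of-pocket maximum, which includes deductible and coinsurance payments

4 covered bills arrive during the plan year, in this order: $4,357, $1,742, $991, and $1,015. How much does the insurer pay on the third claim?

#1 ($4,357): deductible takes $3,141, $1,216 remains; patient's 30% is $364.80. Cost to patient: $3,505.80. OOP to date $3,505.80. Plan pays $4,357 − $3,505.80 = $851.20.
#2 ($1,742): deductible already satisfied, so patient's share is 30% × $1,742 = $522.60. Patient owes $522.60 (running OOP $4,028.40). Plan pays $1,742 − $522.60 = $1,219.40.
#3 ($991): 30% coinsurance on $991 = $297.30. Patient owes $297.30 (running OOP $4,325.70). Insurer: $991 − $297.30 = $693.70.

$693.70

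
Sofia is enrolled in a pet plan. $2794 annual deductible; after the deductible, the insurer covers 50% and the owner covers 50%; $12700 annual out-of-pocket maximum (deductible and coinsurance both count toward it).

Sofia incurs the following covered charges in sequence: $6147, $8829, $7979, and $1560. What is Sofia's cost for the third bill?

#1 ($6147): $2794 to deductible, leaving $3353; 50% of $3353 = $1676.50. Owner pays $4470.50; OOP now $4470.50.
#2 ($8829): deductible already satisfied, so owner's share is 50% × $8829 = $4414.50. Cost to owner: $4414.50. OOP to date $8885.
#3 ($7979): deductible already satisfied, so owner's share is 50% × $7979 = $3989.50. Adding that to $8885 gives $12874.50, past the $12700 cap; owner pays only $12700 − $8885 = $3815.

$3815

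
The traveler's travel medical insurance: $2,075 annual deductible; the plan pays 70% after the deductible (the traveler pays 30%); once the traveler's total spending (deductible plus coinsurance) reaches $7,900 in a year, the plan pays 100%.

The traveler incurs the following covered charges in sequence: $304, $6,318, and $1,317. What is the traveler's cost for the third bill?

$395.10

Claim 1 ($304): entire amount goes to the deductible. Traveler pays $304; OOP now $304.
Claim 2 ($6,318): $1,771 to deductible, leaving $4,547; 30% of $4,547 = $1,364.10. Traveler pays $3,135.10; OOP now $3,439.10.
Claim 3 ($1,317): 30% coinsurance on $1,317 = $395.10. Traveler owes $395.10 (running OOP $3,834.20).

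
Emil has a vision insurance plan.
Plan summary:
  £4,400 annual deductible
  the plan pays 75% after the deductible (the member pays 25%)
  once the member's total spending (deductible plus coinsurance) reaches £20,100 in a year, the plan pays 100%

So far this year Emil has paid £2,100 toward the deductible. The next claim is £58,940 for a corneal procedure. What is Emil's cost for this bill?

Deductible still to meet: £4,400 − £2,100 = £2,300.
After the £2,300 deductible portion, £58,940 − £2,300 = £56,640 is subject to coinsurance.
Member's 25% share of £56,640 is £14,160.
So the member owes £2,300 + £14,160 = £16,460 before any cap.
Total out-of-pocket so far would be £2,100 + £16,460 = £18,560, below the £20,100 cap — no reduction.

£16,460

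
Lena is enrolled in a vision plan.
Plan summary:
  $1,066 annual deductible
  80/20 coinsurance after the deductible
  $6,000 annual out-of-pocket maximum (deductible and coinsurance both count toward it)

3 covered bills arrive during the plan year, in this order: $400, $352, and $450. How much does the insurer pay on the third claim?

$108.80

Claim 1 — $400: all of it applies to the deductible. Member owes $400 (running OOP $400). Plan pays $400 − $400 = $0.
Claim 2 — $352: all of it applies to the deductible. Cost to member: $352. OOP to date $752. Plan pays $352 − $352 = $0.
Claim 3 — $450: deductible takes $314, $136 remains; 20% of $136 = $27.20. Cost to member: $341.20. OOP to date $1,093.20. Plan pays $450 − $341.20 = $108.80.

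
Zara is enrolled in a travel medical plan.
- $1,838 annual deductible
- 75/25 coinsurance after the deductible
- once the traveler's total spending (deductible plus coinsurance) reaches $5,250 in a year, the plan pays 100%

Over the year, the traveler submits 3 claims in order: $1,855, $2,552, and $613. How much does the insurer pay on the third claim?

$459.75

Bill 1, $1,855: deductible takes $1,838, $17 remains; traveler's 25% is $4.25. Cost to traveler: $1,842.25. OOP to date $1,842.25. Insurer: $1,855 − $1,842.25 = $12.75.
Bill 2, $2,552: 25% coinsurance on $2,552 = $638. Traveler pays $638; OOP now $2,480.25. Insurer: $2,552 − $638 = $1,914.
Bill 3, $613: deductible met; 25% of $613 = $153.25. Traveler owes $153.25 (running OOP $2,633.50). Plan pays $613 − $153.25 = $459.75.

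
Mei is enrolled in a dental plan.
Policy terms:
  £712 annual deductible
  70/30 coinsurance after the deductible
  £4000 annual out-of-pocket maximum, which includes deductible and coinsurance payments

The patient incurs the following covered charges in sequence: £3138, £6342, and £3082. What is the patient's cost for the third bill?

#1 (£3138): £712 finishes the deductible; £2426 goes to coinsurance; coinsurance £2426 × 30% = £727.80. Cost to patient: £1439.80. OOP to date £1439.80.
#2 (£6342): deductible met; 30% of £6342 = £1902.60. Patient pays £1902.60; OOP now £3342.40.
#3 (£3082): deductible met; 30% of £3082 = £924.60. That would push OOP to £4267, over the £4000 cap, so patient pays £4000 − £3342.40 = £657.60.

£657.60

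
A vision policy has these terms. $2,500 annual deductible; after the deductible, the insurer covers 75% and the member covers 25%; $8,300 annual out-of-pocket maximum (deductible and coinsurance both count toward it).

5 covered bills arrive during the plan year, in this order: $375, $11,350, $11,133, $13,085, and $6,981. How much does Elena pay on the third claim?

#1 ($375): all of it applies to the deductible. Cost to member: $375. OOP to date $375.
#2 ($11,350): deductible takes $2,125, $9,225 remains; 25% of $9,225 = $2,306.25. Member pays $4,431.25; OOP now $4,806.25.
#3 ($11,133): 25% coinsurance on $11,133 = $2,783.25. Member owes $2,783.25 (running OOP $7,589.50).

$2,783.25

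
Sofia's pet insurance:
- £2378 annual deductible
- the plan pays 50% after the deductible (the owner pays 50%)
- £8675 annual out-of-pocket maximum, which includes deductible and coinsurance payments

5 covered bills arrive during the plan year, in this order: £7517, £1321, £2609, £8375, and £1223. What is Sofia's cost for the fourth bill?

Claim 1 (£7517): deductible takes £2378, £5139 remains; 50% of £5139 = £2569.50. Cost to owner: £4947.50. OOP to date £4947.50.
Claim 2 (£1321): 50% coinsurance on £1321 = £660.50. Cost to owner: £660.50. OOP to date £5608.
Claim 3 (£2609): deductible already satisfied, so owner's share is 50% × £2609 = £1304.50. Owner owes £1304.50 (running OOP £6912.50).
Claim 4 (£8375): deductible already satisfied, so owner's share is 50% × £8375 = £4187.50. Adding that to £6912.50 gives £11100, past the £8675 cap; owner pays only £8675 − £6912.50 = £1762.50.

£1762.50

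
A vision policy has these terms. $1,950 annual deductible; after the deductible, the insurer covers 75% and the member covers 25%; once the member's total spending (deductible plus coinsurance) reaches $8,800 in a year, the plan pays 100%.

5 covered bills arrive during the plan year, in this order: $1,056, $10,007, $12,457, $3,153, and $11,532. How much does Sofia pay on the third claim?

$3,114.25

Claim 1 — $1,056: all of it applies to the deductible. Member owes $1,056 (running OOP $1,056).
Claim 2 — $10,007: $894 to deductible, leaving $9,113; member's 25% is $2,278.25. Cost to member: $3,172.25. OOP to date $4,228.25.
Claim 3 — $12,457: 25% coinsurance on $12,457 = $3,114.25. Member owes $3,114.25 (running OOP $7,342.50).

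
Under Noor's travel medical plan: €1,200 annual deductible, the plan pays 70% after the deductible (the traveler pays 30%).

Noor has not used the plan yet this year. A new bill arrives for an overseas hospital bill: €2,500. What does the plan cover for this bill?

The full €1,200 deductible is still open; €1,200 of this bill applies to it.
After the €1,200 deductible portion, €2,500 − €1,200 = €1,300 is subject to coinsurance.
Traveler's 30% share of €1,300 is €390.
Traveler responsibility: €1,200 + €390 = €1,590.
The insurer covers the remainder: €2,500 − €1,590 = €910.

€910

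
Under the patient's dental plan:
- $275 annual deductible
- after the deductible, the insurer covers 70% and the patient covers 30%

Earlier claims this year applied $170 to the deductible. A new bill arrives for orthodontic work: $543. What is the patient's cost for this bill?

$170 of the $275 deductible is already met, leaving $105.
After the $105 deductible portion, $543 − $105 = $438 is subject to coinsurance.
30% of $438 = $131.40 falls to the patient.
That puts the patient's cost at $105 + $131.40 = $236.40.

$236.40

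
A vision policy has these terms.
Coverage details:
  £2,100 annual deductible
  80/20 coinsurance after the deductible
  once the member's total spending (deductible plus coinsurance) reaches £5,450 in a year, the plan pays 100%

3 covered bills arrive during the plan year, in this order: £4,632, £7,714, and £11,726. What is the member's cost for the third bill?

£1,300.80

Claim 1 (£4,632): £2,100 to deductible, leaving £2,532; member's 20% is £506.40. Cost to member: £2,606.40. OOP to date £2,606.40.
Claim 2 (£7,714): 20% coinsurance on £7,714 = £1,542.80. Member owes £1,542.80 (running OOP £4,149.20).
Claim 3 (£11,726): deductible met; 20% of £11,726 = £2,345.20. OOP would hit £6,494.40 > £5,450, so the cap limits the member to £5,450 − £4,149.20 = £1,300.80.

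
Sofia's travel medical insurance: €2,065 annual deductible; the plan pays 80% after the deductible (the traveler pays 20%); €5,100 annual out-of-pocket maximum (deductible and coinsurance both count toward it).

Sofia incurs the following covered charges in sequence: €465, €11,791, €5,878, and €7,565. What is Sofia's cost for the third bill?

#1 (€465): entire amount goes to the deductible. Traveler pays €465; OOP now €465.
#2 (€11,791): deductible takes €1,600, €10,191 remains; coinsurance €10,191 × 20% = €2,038.20. Cost to traveler: €3,638.20. OOP to date €4,103.20.
#3 (€5,878): 20% coinsurance on €5,878 = €1,175.60. Adding that to €4,103.20 gives €5,278.80, past the €5,100 cap; traveler pays only €5,100 − €4,103.20 = €996.80.

€996.80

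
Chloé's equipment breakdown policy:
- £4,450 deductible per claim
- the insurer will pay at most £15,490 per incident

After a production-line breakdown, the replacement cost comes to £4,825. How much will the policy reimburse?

After the deductible, £4,825 − £4,450 = £375 remains.
£375 ≤ £15,490, so the limit doesn't bind; insurer pays £375.

£375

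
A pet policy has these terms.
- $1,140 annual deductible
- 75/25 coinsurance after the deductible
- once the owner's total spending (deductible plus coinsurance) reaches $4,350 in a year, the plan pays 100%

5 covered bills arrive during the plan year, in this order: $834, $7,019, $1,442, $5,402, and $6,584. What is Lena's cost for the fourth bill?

#1 ($834): all of it applies to the deductible. Cost to owner: $834. OOP to date $834.
#2 ($7,019): deductible takes $306, $6,713 remains; 25% of $6,713 = $1,678.25. Owner pays $1,984.25; OOP now $2,818.25.
#3 ($1,442): deductible already satisfied, so owner's share is 25% × $1,442 = $360.50. Owner owes $360.50 (running OOP $3,178.75).
#4 ($5,402): 25% coinsurance on $5,402 = $1,350.50. Adding that to $3,178.75 gives $4,529.25, past the $4,350 cap; owner pays only $4,350 − $3,178.75 = $1,171.25.

$1,171.25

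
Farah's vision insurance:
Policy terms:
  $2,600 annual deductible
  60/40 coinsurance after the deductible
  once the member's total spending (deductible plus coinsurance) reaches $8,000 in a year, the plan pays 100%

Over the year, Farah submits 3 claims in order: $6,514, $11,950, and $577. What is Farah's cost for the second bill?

Bill 1, $6,514: $2,600 to deductible, leaving $3,914; coinsurance $3,914 × 40% = $1,565.60. Cost to member: $4,165.60. OOP to date $4,165.60.
Bill 2, $11,950: deductible met; 40% of $11,950 = $4,780. OOP would hit $8,945.60 > $8,000, so the cap limits the member to $8,000 − $4,165.60 = $3,834.40.

$3,834.40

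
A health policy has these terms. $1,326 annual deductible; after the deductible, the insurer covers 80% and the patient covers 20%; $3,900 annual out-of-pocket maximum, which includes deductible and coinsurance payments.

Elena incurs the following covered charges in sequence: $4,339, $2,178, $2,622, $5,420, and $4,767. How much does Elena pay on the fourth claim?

Claim 1 ($4,339): $1,326 to deductible, leaving $3,013; coinsurance $3,013 × 20% = $602.60. Patient pays $1,928.60; OOP now $1,928.60.
Claim 2 ($2,178): deductible already satisfied, so patient's share is 20% × $2,178 = $435.60. Cost to patient: $435.60. OOP to date $2,364.20.
Claim 3 ($2,622): deductible already satisfied, so patient's share is 20% × $2,622 = $524.40. Cost to patient: $524.40. OOP to date $2,888.60.
Claim 4 ($5,420): deductible met; 20% of $5,420 = $1,084. OOP would hit $3,972.60 > $3,900, so the cap limits the patient to $3,900 − $2,888.60 = $1,011.40.

$1,011.40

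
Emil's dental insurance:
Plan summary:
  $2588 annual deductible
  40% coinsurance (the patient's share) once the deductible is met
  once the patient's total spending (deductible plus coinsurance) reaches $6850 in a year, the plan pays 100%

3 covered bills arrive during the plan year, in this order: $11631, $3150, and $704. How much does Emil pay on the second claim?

#1 ($11631): $2588 to deductible, leaving $9043; 40% of $9043 = $3617.20. Patient pays $6205.20; OOP now $6205.20.
#2 ($3150): deductible met; 40% of $3150 = $1260. Adding that to $6205.20 gives $7465.20, past the $6850 cap; patient pays only $6850 − $6205.20 = $644.80.

$644.80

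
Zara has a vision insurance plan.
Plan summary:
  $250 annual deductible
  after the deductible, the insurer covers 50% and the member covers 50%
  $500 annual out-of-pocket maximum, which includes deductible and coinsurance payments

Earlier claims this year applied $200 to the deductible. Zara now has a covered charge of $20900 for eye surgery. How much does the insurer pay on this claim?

$20600

$200 of the $250 deductible is already met, leaving $50.
After the $50 deductible portion, $20900 − $50 = $20850 is subject to coinsurance.
Coinsurance: $20850 × 50% = $10425.
So the member owes $50 + $10425 = $10475 before any cap.
Adding $10475 to the $200 already spent would give $10675, which exceeds the $500 cap; the member pays just $500 − $200 = $300.
The insurer covers the remainder: $20900 − $300 = $20600.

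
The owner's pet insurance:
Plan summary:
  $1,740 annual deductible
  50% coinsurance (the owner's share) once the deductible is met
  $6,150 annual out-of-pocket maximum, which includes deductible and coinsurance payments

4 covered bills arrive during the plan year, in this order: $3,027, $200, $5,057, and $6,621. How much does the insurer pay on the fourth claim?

Claim 1 — $3,027: $1,740 finishes the deductible; $1,287 goes to coinsurance; coinsurance $1,287 × 50% = $643.50. Owner owes $2,383.50 (running OOP $2,383.50). Plan pays $3,027 − $2,383.50 = $643.50.
Claim 2 — $200: deductible met; 50% of $200 = $100. Owner pays $100; OOP now $2,483.50. Insurer: $200 − $100 = $100.
Claim 3 — $5,057: 50% coinsurance on $5,057 = $2,528.50. Owner pays $2,528.50; OOP now $5,012. Insurer: $5,057 − $2,528.50 = $2,528.50.
Claim 4 — $6,621: 50% coinsurance on $6,621 = $3,310.50. OOP would hit $8,322.50 > $6,150, so the cap limits the owner to $6,150 − $5,012 = $1,138. Plan pays $6,621 − $1,138 = $5,483.

$5,483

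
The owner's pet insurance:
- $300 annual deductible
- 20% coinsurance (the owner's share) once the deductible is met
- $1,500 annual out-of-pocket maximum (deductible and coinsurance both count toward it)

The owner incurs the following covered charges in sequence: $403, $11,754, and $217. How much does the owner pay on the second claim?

#1 ($403): deductible takes $300, $103 remains; coinsurance $103 × 20% = $20.60. Owner pays $320.60; OOP now $320.60.
#2 ($11,754): 20% coinsurance on $11,754 = $2,350.80. OOP would hit $2,671.40 > $1,500, so the cap limits the owner to $1,500 − $320.60 = $1,179.40.

$1,179.40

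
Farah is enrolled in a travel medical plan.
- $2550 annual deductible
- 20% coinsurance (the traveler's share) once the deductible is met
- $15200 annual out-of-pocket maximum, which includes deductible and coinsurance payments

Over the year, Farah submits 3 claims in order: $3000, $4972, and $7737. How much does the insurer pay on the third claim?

#1 ($3000): deductible takes $2550, $450 remains; coinsurance $450 × 20% = $90. Cost to traveler: $2640. OOP to date $2640. Insurer: $3000 − $2640 = $360.
#2 ($4972): deductible met; 20% of $4972 = $994.40. Traveler owes $994.40 (running OOP $3634.40). Plan pays $4972 − $994.40 = $3977.60.
#3 ($7737): 20% coinsurance on $7737 = $1547.40. Cost to traveler: $1547.40. OOP to date $5181.80. Plan pays $7737 − $1547.40 = $6189.60.

$6189.60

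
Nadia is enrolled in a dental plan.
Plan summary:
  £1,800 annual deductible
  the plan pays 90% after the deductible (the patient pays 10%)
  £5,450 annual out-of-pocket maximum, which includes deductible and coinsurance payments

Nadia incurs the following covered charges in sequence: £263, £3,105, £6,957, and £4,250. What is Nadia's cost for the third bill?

£695.70

Bill 1, £263: entire amount goes to the deductible. Patient owes £263 (running OOP £263).
Bill 2, £3,105: £1,537 to deductible, leaving £1,568; patient's 10% is £156.80. Patient pays £1,693.80; OOP now £1,956.80.
Bill 3, £6,957: deductible met; 10% of £6,957 = £695.70. Cost to patient: £695.70. OOP to date £2,652.50.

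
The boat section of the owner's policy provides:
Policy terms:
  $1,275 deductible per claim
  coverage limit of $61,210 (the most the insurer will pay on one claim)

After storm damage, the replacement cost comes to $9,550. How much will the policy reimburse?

After the deductible, $9,550 − $1,275 = $8,275 remains.
$8,275 is within the $61,210 limit, so the insurer pays $8,275.

$8,275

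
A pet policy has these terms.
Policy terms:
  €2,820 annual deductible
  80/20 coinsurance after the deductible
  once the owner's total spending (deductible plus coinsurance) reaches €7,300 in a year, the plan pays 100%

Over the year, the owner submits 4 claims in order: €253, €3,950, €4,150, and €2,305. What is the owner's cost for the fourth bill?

€461

#1 (€253): fully absorbed by the deductible. Cost to owner: €253. OOP to date €253.
#2 (€3,950): €2,567 finishes the deductible; €1,383 goes to coinsurance; 20% of €1,383 = €276.60. Cost to owner: €2,843.60. OOP to date €3,096.60.
#3 (€4,150): deductible met; 20% of €4,150 = €830. Owner owes €830 (running OOP €3,926.60).
#4 (€2,305): deductible already satisfied, so owner's share is 20% × €2,305 = €461. Owner pays €461; OOP now €4,387.60.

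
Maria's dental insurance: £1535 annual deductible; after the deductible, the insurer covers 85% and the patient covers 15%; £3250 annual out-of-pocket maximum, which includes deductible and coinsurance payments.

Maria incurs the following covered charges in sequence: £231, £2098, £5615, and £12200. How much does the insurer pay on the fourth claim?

£11446.35

#1 (£231): all of it applies to the deductible. Patient pays £231; OOP now £231. Insurer: £231 − £231 = £0.
#2 (£2098): £1304 to deductible, leaving £794; patient's 15% is £119.10. Cost to patient: £1423.10. OOP to date £1654.10. Insurer: £2098 − £1423.10 = £674.90.
#3 (£5615): deductible already satisfied, so patient's share is 15% × £5615 = £842.25. Patient pays £842.25; OOP now £2496.35. Plan pays £5615 − £842.25 = £4772.75.
#4 (£12200): 15% coinsurance on £12200 = £1830. Adding that to £2496.35 gives £4326.35, past the £3250 cap; patient pays only £3250 − £2496.35 = £753.65. Plan pays £12200 − £753.65 = £11446.35.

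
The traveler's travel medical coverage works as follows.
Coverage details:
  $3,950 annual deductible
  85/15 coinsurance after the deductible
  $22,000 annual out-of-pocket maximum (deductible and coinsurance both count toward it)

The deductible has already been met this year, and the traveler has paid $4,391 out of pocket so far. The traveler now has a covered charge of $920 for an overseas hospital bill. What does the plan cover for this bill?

The deductible is already satisfied, so the full bill goes to coinsurance.
Coinsurance: $920 × 15% = $138.
Total out-of-pocket so far would be $4,391 + $138 = $4,529, below the $22,000 cap — no reduction.
The plan picks up $920 − $138 = $782.

$782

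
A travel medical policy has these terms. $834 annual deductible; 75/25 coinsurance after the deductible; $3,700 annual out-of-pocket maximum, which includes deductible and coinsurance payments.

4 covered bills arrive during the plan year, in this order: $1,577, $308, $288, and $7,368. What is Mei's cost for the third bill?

$72

#1 ($1,577): deductible takes $834, $743 remains; 25% of $743 = $185.75. Traveler owes $1,019.75 (running OOP $1,019.75).
#2 ($308): deductible met; 25% of $308 = $77. Cost to traveler: $77. OOP to date $1,096.75.
#3 ($288): deductible already satisfied, so traveler's share is 25% × $288 = $72. Cost to traveler: $72. OOP to date $1,168.75.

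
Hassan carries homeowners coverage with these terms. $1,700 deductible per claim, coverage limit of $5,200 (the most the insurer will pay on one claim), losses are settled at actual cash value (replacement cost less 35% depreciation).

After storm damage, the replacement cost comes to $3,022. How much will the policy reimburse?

At 35% depreciation, ACV = $3,022 − $1,057.70 = $1,964.30.
Less the $1,700 deductible: $1,964.30 − $1,700 = $264.30.
That's under the $5,200 cap, so the insurer reimburses the full $264.30.

$264.30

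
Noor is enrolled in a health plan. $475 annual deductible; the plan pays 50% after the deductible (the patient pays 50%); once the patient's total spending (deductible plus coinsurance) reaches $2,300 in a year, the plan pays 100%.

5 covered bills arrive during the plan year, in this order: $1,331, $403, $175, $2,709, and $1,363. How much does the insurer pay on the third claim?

$87.50

Claim 1 — $1,331: deductible takes $475, $856 remains; patient's 50% is $428. Patient pays $903; OOP now $903. Plan pays $1,331 − $903 = $428.
Claim 2 — $403: deductible already satisfied, so patient's share is 50% × $403 = $201.50. Cost to patient: $201.50. OOP to date $1,104.50. Insurer: $403 − $201.50 = $201.50.
Claim 3 — $175: deductible met; 50% of $175 = $87.50. Cost to patient: $87.50. OOP to date $1,192. Plan pays $175 − $87.50 = $87.50.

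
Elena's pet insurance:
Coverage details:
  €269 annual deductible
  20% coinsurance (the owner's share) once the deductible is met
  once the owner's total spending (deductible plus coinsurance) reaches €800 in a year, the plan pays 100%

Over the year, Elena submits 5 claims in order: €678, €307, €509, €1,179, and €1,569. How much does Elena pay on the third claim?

Claim 1 (€678): €269 finishes the deductible; €409 goes to coinsurance; owner's 20% is €81.80. Owner owes €350.80 (running OOP €350.80).
Claim 2 (€307): deductible met; 20% of €307 = €61.40. Cost to owner: €61.40. OOP to date €412.20.
Claim 3 (€509): 20% coinsurance on €509 = €101.80. Cost to owner: €101.80. OOP to date €514.

€101.80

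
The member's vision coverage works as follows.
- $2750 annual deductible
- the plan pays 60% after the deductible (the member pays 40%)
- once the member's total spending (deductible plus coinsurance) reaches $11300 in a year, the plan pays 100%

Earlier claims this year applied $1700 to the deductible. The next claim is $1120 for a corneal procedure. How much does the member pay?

$1078

Remaining deductible: $2750 − $1700 = $1050.
The remaining $70 (= $1120 − $1050) moves to coinsurance.
Member's 40% share of $70 is $28.
Member responsibility before any cap: $1050 + $28 = $1078.
Cumulative spending $1700 + $1078 = $2778 stays under the $11300 maximum.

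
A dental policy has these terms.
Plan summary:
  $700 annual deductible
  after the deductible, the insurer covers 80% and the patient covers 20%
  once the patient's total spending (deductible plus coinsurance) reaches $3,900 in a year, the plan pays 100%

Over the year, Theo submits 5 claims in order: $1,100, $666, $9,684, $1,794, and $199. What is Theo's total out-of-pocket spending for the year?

$3,248.60

Claim 1 ($1,100): deductible takes $700, $400 remains; patient's 20% is $80. Patient pays $780; OOP now $780.
Claim 2 ($666): 20% coinsurance on $666 = $133.20. Cost to patient: $133.20. OOP to date $913.20.
Claim 3 ($9,684): deductible already satisfied, so patient's share is 20% × $9,684 = $1,936.80. Cost to patient: $1,936.80. OOP to date $2,850.
Claim 4 ($1,794): 20% coinsurance on $1,794 = $358.80. Patient owes $358.80 (running OOP $3,208.80).
Claim 5 ($199): deductible already satisfied, so patient's share is 20% × $199 = $39.80. Patient owes $39.80 (running OOP $3,248.60).
Total paid by the patient: $780 + $133.20 + $1,936.80 + $358.80 + $39.80 = $3,248.60.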